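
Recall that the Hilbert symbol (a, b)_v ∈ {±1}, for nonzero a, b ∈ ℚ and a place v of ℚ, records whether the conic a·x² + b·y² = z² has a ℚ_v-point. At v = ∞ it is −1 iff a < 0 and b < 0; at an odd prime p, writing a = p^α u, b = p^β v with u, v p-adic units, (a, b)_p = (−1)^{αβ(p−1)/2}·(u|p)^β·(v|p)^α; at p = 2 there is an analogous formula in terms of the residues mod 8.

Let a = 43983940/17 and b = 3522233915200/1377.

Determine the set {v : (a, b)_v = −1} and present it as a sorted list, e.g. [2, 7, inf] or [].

(a, b) ≡ (6545, 221) mod (ℚ^×)²; places V = {2, 3, 5, 7, 11, 13, 17, ∞}.
(a,b)_17: α=-1, u≡10; β=-1, v≡9 (mod 17); (10|17)=-1, (9|17)=+1; sign (−1)^0·-1^-1·+1^-1 = -1.
(a,b)_13: α=4, u≡8; β=5, v≡12 (mod 13); (8|13)=-1, (12|13)=+1; sign (−1)^0·-1^5·+1^4 = -1.
(a,b)_2: α=2, β=6; u≡1, v≡5 (mod 8); ε(u)ε(v)=0·0, αω(v)=2·1, βω(u)=6·0; sum ≡ 0  ⇒  +1.
(a,b)_7: α=1, u≡1; β=2, v≡4 (mod 7); (1|7)=+1, (4|7)=+1; sign (−1)^0·+1^2·+1^1 = +1.
(a,b)_3: α=0, u≡2; β=-4, v≡2 (mod 3); (2|3)=-1, (2|3)=-1; sign (−1)^0·-1^-4·-1^0 = +1.
(a,b)_11: α=1, u≡3; β=2, v≡4 (mod 11); (3|11)=+1, (4|11)=+1; sign (−1)^0·+1^2·+1^1 = +1.
(a,b)_∞: sgn(6545)=+, sgn(221)=+, so +1.
(a,b)_5: α=1, u≡4; β=2, v≡4 (mod 5); (4|5)=+1, (4|5)=+1; sign (−1)^0·+1^2·+1^1 = +1.
(6545, 221 / ℚ) ramifies at {13, 17}: a division algebra.

[13, 17]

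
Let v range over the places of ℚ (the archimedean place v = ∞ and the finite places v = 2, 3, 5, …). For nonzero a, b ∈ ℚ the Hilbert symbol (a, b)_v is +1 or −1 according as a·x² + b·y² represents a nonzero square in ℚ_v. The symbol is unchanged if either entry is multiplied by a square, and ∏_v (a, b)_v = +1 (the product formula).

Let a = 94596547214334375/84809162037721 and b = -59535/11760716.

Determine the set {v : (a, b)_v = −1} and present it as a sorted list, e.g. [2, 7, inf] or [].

(a, b) ≡ (15, -165) mod (ℚ^×)²; places V = {2, 3, 5, 7, 11, 17, 37, 47, ∞}.
(a,b)_2: α=0, β=-2; u≡7, v≡3 (mod 8); ε(u)ε(v)=1·1, αω(v)=0·1, βω(u)=-2·0; sum ≡ 1  ⇒  -1.
(a,b)_7: α=12, u≡1; β=2, v≡5 (mod 7); (1|7)=+1, (5|7)=-1; sign (−1)^0·+1^2·-1^12 = +1.
(a,b)_11: α=-8, u≡3; β=-3, v≡10 (mod 11); (3|11)=+1, (10|11)=-1; sign (−1)^0·+1^-3·-1^-8 = +1.
(a,b)_3: α=7, u≡2; β=5, v≡2 (mod 3); (2|3)=-1, (2|3)=-1; sign (−1)^1·-1^5·-1^7 = -1.
(a,b)_37: α=-2, u≡22; β=0, v≡5 (mod 37); (22|37)=-1, (5|37)=-1; sign (−1)^0·-1^0·-1^-2 = +1.
(a,b)_47: α=0, u≡29; β=-2, v≡30 (mod 47); (29|47)=-1, (30|47)=-1; sign (−1)^0·-1^-2·-1^0 = +1.
(a,b)_5: α=5, u≡2; β=1, v≡3 (mod 5); (2|5)=-1, (3|5)=-1; sign (−1)^0·-1^1·-1^5 = +1.
(a,b)_17: α=-2, u≡8; β=0, v≡6 (mod 17); (8|17)=+1, (6|17)=-1; sign (−1)^0·+1^0·-1^-2 = +1.
(a,b)_∞: sgn(15)=+, sgn(-165)=−, so +1.
|Ram(15, -165)| = 2, even; anisotropic at {2, 3}.

[2, 3]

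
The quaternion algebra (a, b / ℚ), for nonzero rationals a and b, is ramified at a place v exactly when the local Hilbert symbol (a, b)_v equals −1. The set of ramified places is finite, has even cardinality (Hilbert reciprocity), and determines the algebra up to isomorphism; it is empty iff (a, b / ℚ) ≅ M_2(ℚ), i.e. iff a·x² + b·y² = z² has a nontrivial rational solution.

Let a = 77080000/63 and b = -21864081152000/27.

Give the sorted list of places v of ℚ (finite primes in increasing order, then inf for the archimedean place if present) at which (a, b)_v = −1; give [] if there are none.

(a, b) ≡ (13489, -690) mod (ℚ^×)²; places V = {2, 3, 5, 7, 23, 41, 47, ∞}.
(a,b)_41: α=1, u≡18; β=2, v≡27 (mod 41); (18|41)=+1, (27|41)=-1; sign (−1)^0·+1^2·-1^1 = -1.
(a,b)_∞: sgn(13489)=+, sgn(-690)=−, so +1.
(a,b)_47: α=1, u≡40; β=2, v≡41 (mod 47); (40|47)=-1, (41|47)=-1; sign (−1)^0·-1^2·-1^1 = -1.
(a,b)_23: α=0, u≡14; β=1, v≡18 (mod 23); (14|23)=-1, (18|23)=+1; sign (−1)^0·-1^1·+1^0 = -1.
(a,b)_5: α=4, u≡1; β=3, v≡2 (mod 5); (1|5)=+1, (2|5)=-1; sign (−1)^0·+1^3·-1^4 = +1.
(a,b)_2: α=6, β=11; u≡1, v≡7 (mod 8); ε(u)ε(v)=0·1, αω(v)=6·0, βω(u)=11·0; sum ≡ 0  ⇒  +1.
(a,b)_7: α=-1, u≡2; β=0, v≡3 (mod 7); (2|7)=+1, (3|7)=-1; sign (−1)^0·+1^0·-1^-1 = -1.
(a,b)_3: α=-2, u≡1; β=-3, v≡1 (mod 3); (1|3)=+1, (1|3)=+1; sign (−1)^0·+1^-3·+1^-2 = +1.
(13489, -690 / ℚ) ramifies at {7, 23, 41, 47}: a division algebra.

[7, 23, 41, 47]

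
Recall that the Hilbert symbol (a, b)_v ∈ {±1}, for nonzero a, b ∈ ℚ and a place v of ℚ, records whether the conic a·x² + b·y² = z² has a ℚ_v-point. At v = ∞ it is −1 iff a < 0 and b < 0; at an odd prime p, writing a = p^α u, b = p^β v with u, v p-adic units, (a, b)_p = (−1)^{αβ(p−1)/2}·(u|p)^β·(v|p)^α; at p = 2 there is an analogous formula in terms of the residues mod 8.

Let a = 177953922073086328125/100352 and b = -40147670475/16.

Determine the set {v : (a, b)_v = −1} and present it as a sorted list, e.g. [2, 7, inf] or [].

(a, b) ≡ (1258, -451) mod (ℚ^×)²; places V = {2, 3, 5, 7, 11, 17, 37, 41, ∞}.
(a,b)_11: α=2, u≡4; β=1, v≡1 (mod 11); (4|11)=+1, (1|11)=+1; sign (−1)^0·+1^1·+1^2 = +1.
(a,b)_7: α=-2, u≡3; β=0, v≡2 (mod 7); (3|7)=-1, (2|7)=+1; sign (−1)^0·-1^0·+1^-2 = +1.
(a,b)_3: α=2, u≡1; β=2, v≡2 (mod 3); (1|3)=+1, (2|3)=-1; sign (−1)^0·+1^2·-1^2 = +1.
(a,b)_41: α=2, u≡11; β=1, v≡11 (mod 41); (11|41)=-1, (11|41)=-1; sign (−1)^0·-1^1·-1^2 = -1.
(a,b)_∞: sgn(1258)=+, sgn(-451)=−, so +1.
(a,b)_2: α=-11, β=-4; u≡5, v≡5 (mod 8); ε(u)ε(v)=0·0, αω(v)=-11·1, βω(u)=-4·1; sum ≡ 1  ⇒  -1.
(a,b)_5: α=8, u≡3; β=2, v≡1 (mod 5); (3|5)=-1, (1|5)=+1; sign (−1)^0·-1^2·+1^8 = +1.
(a,b)_17: α=3, u≡3; β=2, v≡1 (mod 17); (3|17)=-1, (1|17)=+1; sign (−1)^0·-1^2·+1^3 = +1.
(a,b)_37: α=3, u≡11; β=2, v≡30 (mod 37); (11|37)=+1, (30|37)=+1; sign (−1)^0·+1^2·+1^3 = +1.
(1258, -451 / ℚ) ramifies at {2, 41}: a division algebra.

[2, 41]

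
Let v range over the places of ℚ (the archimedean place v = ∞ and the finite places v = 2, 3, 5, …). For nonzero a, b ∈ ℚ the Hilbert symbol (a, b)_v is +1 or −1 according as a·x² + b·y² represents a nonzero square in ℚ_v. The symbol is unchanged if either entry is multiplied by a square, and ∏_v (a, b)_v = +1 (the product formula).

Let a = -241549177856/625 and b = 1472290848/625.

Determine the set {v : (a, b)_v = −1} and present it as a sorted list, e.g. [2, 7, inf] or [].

Mod squares: a ≡ -2261, b ≡ 2. Check v ∈ {∞, 2, 3, 5, 7, 17, 19}.
v=2: v_2(a)=10, v_2(b)=5; units ≡ 3, 1 (mod 8); ε·ε+αω+βω = 1·0+10·0+5·1 ≡ 1  ⇒  (a,b)_2 = -1.
v=19: a=19^3·(≡18), b=19^2·(≡10) mod 19; (18|19)=-1, (10|19)=-1; (−1)^{3·2·9}·(-1)^2·(-1)^3 = -1.
v=17: a=17^3·(≡5), b=17^2·(≡15) mod 17; (5|17)=-1, (15|17)=+1; (−1)^{3·2·8}·(-1)^2·(+1)^3 = +1.
v=5: a=5^-4·(≡4), b=5^-4·(≡3) mod 5; (4|5)=+1, (3|5)=-1; (−1)^{-4·-4·2}·(+1)^-4·(-1)^-4 = +1.
v=3: a=3^0·(≡1), b=3^2·(≡2) mod 3; (1|3)=+1, (2|3)=-1; (−1)^{0·2·1}·(+1)^2·(-1)^0 = +1.
v=∞: -2261 < 0 and 2 > 0  ⇒  (a,b)_∞ = +1.
v=7: a=7^1·(≡6), b=7^2·(≡4) mod 7; (6|7)=-1, (4|7)=+1; (−1)^{1·2·3}·(-1)^2·(+1)^1 = +1.
|Ram(-2261, 2)| = 2, even; anisotropic at {2, 19}.

[2, 19]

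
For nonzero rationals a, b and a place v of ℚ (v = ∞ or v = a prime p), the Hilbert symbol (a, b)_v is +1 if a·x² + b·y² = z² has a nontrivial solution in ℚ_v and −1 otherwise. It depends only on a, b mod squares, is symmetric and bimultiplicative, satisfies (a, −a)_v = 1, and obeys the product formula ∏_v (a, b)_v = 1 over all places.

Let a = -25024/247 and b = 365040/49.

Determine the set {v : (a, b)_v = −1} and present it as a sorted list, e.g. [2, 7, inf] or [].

Mod squares: a ≡ -96577, b ≡ 15. Check v ∈ {∞, 2, 3, 5, 7, 13, 17, 19, 23}.
v=7: a=7^0·(≡4), b=7^-2·(≡4) mod 7; (4|7)=+1, (4|7)=+1; (−1)^{0·-2·3}·(+1)^-2·(+1)^0 = +1.
v=∞: -96577 < 0 and 15 > 0  ⇒  (a,b)_∞ = +1.
v=3: a=3^0·(≡2), b=3^3·(≡2) mod 3; (2|3)=-1, (2|3)=-1; (−1)^{0·3·1}·(-1)^3·(-1)^0 = -1.
v=23: a=23^1·(≡5), b=23^0·(≡10) mod 23; (5|23)=-1, (10|23)=-1; (−1)^{1·0·11}·(-1)^0·(-1)^1 = -1.
v=17: a=17^1·(≡14), b=17^0·(≡9) mod 17; (14|17)=-1, (9|17)=+1; (−1)^{1·0·8}·(-1)^0·(+1)^1 = +1.
v=5: a=5^0·(≡3), b=5^1·(≡2) mod 5; (3|5)=-1, (2|5)=-1; (−1)^{0·1·2}·(-1)^1·(-1)^0 = -1.
v=13: a=13^-1·(≡11), b=13^2·(≡8) mod 13; (11|13)=-1, (8|13)=-1; (−1)^{-1·2·6}·(-1)^2·(-1)^-1 = -1.
v=19: a=19^-1·(≡16), b=19^0·(≡8) mod 19; (16|19)=+1, (8|19)=-1; (−1)^{-1·0·9}·(+1)^0·(-1)^-1 = -1.
v=2: v_2(a)=6, v_2(b)=4; units ≡ 7, 7 (mod 8); ε·ε+αω+βω = 1·1+6·0+4·0 ≡ 1  ⇒  (a,b)_2 = -1.
|Ram(-96577, 15)| = 6, even; anisotropic at {2, 3, 5, 13, 19, 23}.

[2, 3, 5, 13, 19, 23]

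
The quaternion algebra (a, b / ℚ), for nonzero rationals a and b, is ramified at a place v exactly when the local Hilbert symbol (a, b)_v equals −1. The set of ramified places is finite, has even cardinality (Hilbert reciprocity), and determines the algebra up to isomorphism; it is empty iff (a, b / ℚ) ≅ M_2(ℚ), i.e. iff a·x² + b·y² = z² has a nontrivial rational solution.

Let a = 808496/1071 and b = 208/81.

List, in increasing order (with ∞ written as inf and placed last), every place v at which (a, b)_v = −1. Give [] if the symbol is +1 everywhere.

Mod squares: a ≡ 35581, b ≡ 13. Check v ∈ {∞, 2, 3, 7, 13, 17, 23}.
v=∞: 35581 > 0 and 13 > 0  ⇒  (a,b)_∞ = +1.
v=2: v_2(a)=4, v_2(b)=4; units ≡ 5, 5 (mod 8); ε·ε+αω+βω = 0·0+4·1+4·1 ≡ 0  ⇒  (a,b)_2 = +1.
v=17: a=17^-1·(≡15), b=17^0·(≡16) mod 17; (15|17)=+1, (16|17)=+1; (−1)^{-1·0·8}·(+1)^0·(+1)^-1 = +1.
v=7: a=7^-1·(≡4), b=7^0·(≡3) mod 7; (4|7)=+1, (3|7)=-1; (−1)^{-1·0·3}·(+1)^0·(-1)^-1 = -1.
v=23: a=23^1·(≡13), b=23^0·(≡2) mod 23; (13|23)=+1, (2|23)=+1; (−1)^{1·0·11}·(+1)^0·(+1)^1 = +1.
v=3: a=3^-2·(≡1), b=3^-4·(≡1) mod 3; (1|3)=+1, (1|3)=+1; (−1)^{-2·-4·1}·(+1)^-4·(+1)^-2 = +1.
v=13: a=13^3·(≡6), b=13^1·(≡1) mod 13; (6|13)=-1, (1|13)=+1; (−1)^{3·1·6}·(-1)^1·(+1)^3 = -1.
(35581, 13 / ℚ) ramifies at {7, 13}: a division algebra.

[7, 13]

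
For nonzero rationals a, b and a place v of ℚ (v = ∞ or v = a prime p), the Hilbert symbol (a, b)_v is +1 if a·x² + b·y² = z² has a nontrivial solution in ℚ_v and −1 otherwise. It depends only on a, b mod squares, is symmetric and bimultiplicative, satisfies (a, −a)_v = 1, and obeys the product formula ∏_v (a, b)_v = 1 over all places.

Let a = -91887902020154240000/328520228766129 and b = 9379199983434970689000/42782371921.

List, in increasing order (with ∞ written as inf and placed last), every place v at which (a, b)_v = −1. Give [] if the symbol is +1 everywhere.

[2, 7, 11, 13]

(a, b) ≡ (-11, 10010) mod (ℚ^×)²; places V = {2, 3, 5, 7, 11, 13, 17, 23, 29, 37, 47, ∞}.
(a,b)_5: α=4, u≡4; β=3, v≡2 (mod 5); (4|5)=+1, (2|5)=-1; sign (−1)^0·+1^3·-1^4 = +1.
(a,b)_7: α=2, u≡3; β=5, v≡4 (mod 7); (3|7)=-1, (4|7)=+1; sign (−1)^0·-1^5·+1^2 = -1.
(a,b)_2: α=10, β=3; u≡5, v≡5 (mod 8); ε(u)ε(v)=0·0, αω(v)=10·1, βω(u)=3·1; sum ≡ 1  ⇒  -1.
(a,b)_13: α=2, u≡7; β=3, v≡12 (mod 13); (7|13)=-1, (12|13)=+1; sign (−1)^0·-1^3·+1^2 = -1.
(a,b)_47: α=-2, u≡25; β=0, v≡33 (mod 47); (25|47)=+1, (33|47)=-1; sign (−1)^0·+1^0·-1^-2 = +1.
(a,b)_37: α=4, u≡4; β=6, v≡6 (mod 37); (4|37)=+1, (6|37)=-1; sign (−1)^0·+1^6·-1^4 = +1.
(a,b)_23: α=-4, u≡3; β=-6, v≡21 (mod 23); (3|23)=+1, (21|23)=-1; sign (−1)^0·+1^-6·-1^-4 = +1.
(a,b)_3: α=-12, u≡1; β=2, v≡2 (mod 3); (1|3)=+1, (2|3)=-1; sign (−1)^0·+1^2·-1^-12 = +1.
(a,b)_∞: sgn(-11)=−, sgn(10010)=+, so +1.
(a,b)_29: α=2, u≡26; β=0, v≡13 (mod 29); (26|29)=-1, (13|29)=+1; sign (−1)^0·-1^0·+1^2 = +1.
(a,b)_17: α=0, u≡7; β=-2, v≡3 (mod 17); (7|17)=-1, (3|17)=-1; sign (−1)^0·-1^-2·-1^0 = +1.
(a,b)_11: α=1, u≡7; β=1, v≡8 (mod 11); (7|11)=-1, (8|11)=-1; sign (−1)^1·-1^1·-1^1 = -1.
|Ram(-11, 10010)| = 4, even; anisotropic at {2, 7, 11, 13}.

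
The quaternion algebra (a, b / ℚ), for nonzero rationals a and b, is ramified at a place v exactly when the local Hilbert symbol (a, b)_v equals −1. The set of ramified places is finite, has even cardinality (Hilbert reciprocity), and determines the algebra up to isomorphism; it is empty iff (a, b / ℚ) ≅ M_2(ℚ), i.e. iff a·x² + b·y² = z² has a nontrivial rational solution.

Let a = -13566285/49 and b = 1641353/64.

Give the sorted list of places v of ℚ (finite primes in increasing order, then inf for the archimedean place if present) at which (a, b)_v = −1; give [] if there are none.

[5, 43]

(a, b) ≡ (-167485, 33497) mod (ℚ^×)²; places V = {2, 3, 5, 7, 19, 41, 43, ∞}.
(a,b)_7: α=-2, u≡2; β=2, v≡2 (mod 7); (2|7)=+1, (2|7)=+1; sign (−1)^0·+1^2·+1^-2 = +1.
(a,b)_∞: sgn(-167485)=−, sgn(33497)=+, so +1.
(a,b)_2: α=0, β=-6; u≡3, v≡1 (mod 8); ε(u)ε(v)=1·0, αω(v)=0·0, βω(u)=-6·1; sum ≡ 0  ⇒  +1.
(a,b)_43: α=1, u≡28; β=1, v≡26 (mod 43); (28|43)=-1, (26|43)=-1; sign (−1)^1·-1^1·-1^1 = -1.
(a,b)_41: α=1, u≡34; β=1, v≡15 (mod 41); (34|41)=-1, (15|41)=-1; sign (−1)^0·-1^1·-1^1 = +1.
(a,b)_5: α=1, u≡2; β=0, v≡2 (mod 5); (2|5)=-1, (2|5)=-1; sign (−1)^0·-1^0·-1^1 = -1.
(a,b)_3: α=4, u≡2; β=0, v≡2 (mod 3); (2|3)=-1, (2|3)=-1; sign (−1)^0·-1^0·-1^4 = +1.
(a,b)_19: α=1, u≡16; β=1, v≡10 (mod 19); (16|19)=+1, (10|19)=-1; sign (−1)^1·+1^1·-1^1 = +1.
(-167485, 33497 / ℚ) ramifies at {5, 43}: a division algebra.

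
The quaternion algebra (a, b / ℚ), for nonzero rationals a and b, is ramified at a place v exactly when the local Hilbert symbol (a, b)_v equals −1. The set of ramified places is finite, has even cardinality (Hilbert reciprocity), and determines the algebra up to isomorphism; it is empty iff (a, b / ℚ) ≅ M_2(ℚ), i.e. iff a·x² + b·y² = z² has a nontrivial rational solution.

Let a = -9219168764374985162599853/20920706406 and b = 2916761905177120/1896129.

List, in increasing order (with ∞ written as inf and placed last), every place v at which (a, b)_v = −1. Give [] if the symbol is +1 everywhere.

(a, b) ≡ (-462, 130) mod (ℚ^×)²; places V = {2, 3, 5, 7, 11, 13, 17, 19, ∞}.
(a,b)_2: α=-1, β=5; u≡1, v≡1 (mod 8); ε(u)ε(v)=0·0, αω(v)=-1·0, βω(u)=5·0; sum ≡ 0  ⇒  +1.
(a,b)_11: α=3, u≡8; β=2, v≡4 (mod 11); (8|11)=-1, (4|11)=+1; sign (−1)^0·-1^2·+1^3 = +1.
(a,b)_19: α=2, u≡10; β=0, v≡5 (mod 19); (10|19)=-1, (5|19)=+1; sign (−1)^0·-1^0·+1^2 = +1.
(a,b)_13: α=12, u≡6; β=7, v≡1 (mod 13); (6|13)=-1, (1|13)=+1; sign (−1)^0·-1^7·+1^12 = -1.
(a,b)_5: α=0, u≡2; β=1, v≡1 (mod 5); (2|5)=-1, (1|5)=+1; sign (−1)^0·-1^1·+1^0 = -1.
(a,b)_17: α=0, u≡10; β=-2, v≡14 (mod 17); (10|17)=-1, (14|17)=-1; sign (−1)^0·-1^-2·-1^0 = +1.
(a,b)_∞: sgn(-462)=−, sgn(130)=+, so +1.
(a,b)_7: α=7, u≡2; β=4, v≡4 (mod 7); (2|7)=+1, (4|7)=+1; sign (−1)^0·+1^4·+1^7 = +1.
(a,b)_3: α=-21, u≡2; β=-8, v≡1 (mod 3); (2|3)=-1, (1|3)=+1; sign (−1)^0·-1^-8·+1^-21 = +1.
|Ram(-462, 130)| = 2, even; anisotropic at {5, 13}.

[5, 13]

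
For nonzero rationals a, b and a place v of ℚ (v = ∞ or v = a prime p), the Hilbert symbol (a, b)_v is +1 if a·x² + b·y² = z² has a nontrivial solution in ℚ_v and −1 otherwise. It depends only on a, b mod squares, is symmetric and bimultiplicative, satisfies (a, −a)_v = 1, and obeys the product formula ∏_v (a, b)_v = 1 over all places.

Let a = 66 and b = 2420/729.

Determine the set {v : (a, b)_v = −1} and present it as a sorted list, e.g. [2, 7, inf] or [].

Mod squares: a ≡ 66, b ≡ 5. Check v ∈ {∞, 2, 3, 5, 11}.
v=3: a=3^1·(≡1), b=3^-6·(≡2) mod 3; (1|3)=+1, (2|3)=-1; (−1)^{1·-6·1}·(+1)^-6·(-1)^1 = -1.
v=∞: 66 > 0 and 5 > 0  ⇒  (a,b)_∞ = +1.
v=11: a=11^1·(≡6), b=11^2·(≡3) mod 11; (6|11)=-1, (3|11)=+1; (−1)^{1·2·5}·(-1)^2·(+1)^1 = +1.
v=5: a=5^0·(≡1), b=5^1·(≡1) mod 5; (1|5)=+1, (1|5)=+1; (−1)^{0·1·2}·(+1)^1·(+1)^0 = +1.
v=2: v_2(a)=1, v_2(b)=2; units ≡ 1, 5 (mod 8); ε·ε+αω+βω = 0·0+1·1+2·0 ≡ 1  ⇒  (a,b)_2 = -1.
Ram(66, 5) = {2, 3}; no ℚ_2-point on the conic.

[2, 3]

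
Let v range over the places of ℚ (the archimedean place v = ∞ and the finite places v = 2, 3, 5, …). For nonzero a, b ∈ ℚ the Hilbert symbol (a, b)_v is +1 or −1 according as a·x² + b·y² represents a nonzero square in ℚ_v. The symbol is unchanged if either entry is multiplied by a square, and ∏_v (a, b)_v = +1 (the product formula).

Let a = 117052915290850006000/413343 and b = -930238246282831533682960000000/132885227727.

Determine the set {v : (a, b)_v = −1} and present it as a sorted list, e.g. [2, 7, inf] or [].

[7, 13, 17, 31, 41, 43]

Mod squares: a ≡ 61705, b ≡ -12259487695. Check v ∈ {∞, 2, 3, 5, 7, 13, 17, 29, 31, 41, 43}.
v=∞: 61705 > 0 and -12259487695 < 0  ⇒  (a,b)_∞ = +1.
v=7: a=7^-1·(≡2), b=7^-3·(≡4) mod 7; (2|7)=+1, (4|7)=+1; (−1)^{-1·-3·3}·(+1)^-3·(+1)^-1 = -1.
v=2: v_2(a)=4, v_2(b)=10; units ≡ 1, 1 (mod 8); ε·ε+αω+βω = 0·0+4·0+10·0 ≡ 0  ⇒  (a,b)_2 = +1.
v=13: a=13^2·(≡5), b=13^3·(≡12) mod 13; (5|13)=-1, (12|13)=+1; (−1)^{2·3·6}·(-1)^3·(+1)^2 = -1.
v=3: a=3^-10·(≡1), b=3^-18·(≡2) mod 3; (1|3)=+1, (2|3)=-1; (−1)^{-10·-18·1}·(+1)^-18·(-1)^-10 = +1.
v=5: a=5^3·(≡1), b=5^7·(≡1) mod 5; (1|5)=+1, (1|5)=+1; (−1)^{3·7·2}·(+1)^7·(+1)^3 = +1.
v=17: a=17^2·(≡12), b=17^3·(≡14) mod 17; (12|17)=-1, (14|17)=-1; (−1)^{2·3·8}·(-1)^3·(-1)^2 = -1.
v=31: a=31^2·(≡24), b=31^3·(≡26) mod 31; (24|31)=-1, (26|31)=-1; (−1)^{2·3·15}·(-1)^3·(-1)^2 = -1.
v=29: a=29^4·(≡20), b=29^5·(≡20) mod 29; (20|29)=+1, (20|29)=+1; (−1)^{4·5·14}·(+1)^5·(+1)^4 = +1.
v=41: a=41^1·(≡34), b=41^1·(≡16) mod 41; (34|41)=-1, (16|41)=+1; (−1)^{1·1·20}·(-1)^1·(+1)^1 = -1.
v=43: a=43^1·(≡4), b=43^1·(≡15) mod 43; (4|43)=+1, (15|43)=+1; (−1)^{1·1·21}·(+1)^1·(+1)^1 = -1.
|Ram(61705, -12259487695)| = 6, even; anisotropic at {7, 13, 17, 31, 41, 43}.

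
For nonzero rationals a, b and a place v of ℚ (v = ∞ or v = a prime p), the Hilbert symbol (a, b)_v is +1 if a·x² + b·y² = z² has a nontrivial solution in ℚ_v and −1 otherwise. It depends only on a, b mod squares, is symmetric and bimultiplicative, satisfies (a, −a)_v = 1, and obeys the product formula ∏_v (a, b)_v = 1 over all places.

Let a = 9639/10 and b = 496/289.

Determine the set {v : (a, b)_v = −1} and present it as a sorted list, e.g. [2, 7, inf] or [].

(a, b) ≡ (1190, 31) mod (ℚ^×)²; places V = {2, 3, 5, 7, 17, 31, ∞}.
(a,b)_2: α=-1, β=4; u≡3, v≡7 (mod 8); ε(u)ε(v)=1·1, αω(v)=-1·0, βω(u)=4·1; sum ≡ 1  ⇒  -1.
(a,b)_3: α=4, u≡2; β=0, v≡1 (mod 3); (2|3)=-1, (1|3)=+1; sign (−1)^0·-1^0·+1^4 = +1.
(a,b)_∞: sgn(1190)=+, sgn(31)=+, so +1.
(a,b)_17: α=1, u≡4; β=-2, v≡3 (mod 17); (4|17)=+1, (3|17)=-1; sign (−1)^0·+1^-2·-1^1 = -1.
(a,b)_7: α=1, u≡4; β=0, v≡3 (mod 7); (4|7)=+1, (3|7)=-1; sign (−1)^0·+1^0·-1^1 = -1.
(a,b)_5: α=-1, u≡2; β=0, v≡4 (mod 5); (2|5)=-1, (4|5)=+1; sign (−1)^0·-1^0·+1^-1 = +1.
(a,b)_31: α=0, u≡6; β=1, v≡14 (mod 31); (6|31)=-1, (14|31)=+1; sign (−1)^0·-1^1·+1^0 = -1.
(1190, 31 / ℚ) ramifies at {2, 7, 17, 31}: a division algebra.

[2, 7, 17, 31]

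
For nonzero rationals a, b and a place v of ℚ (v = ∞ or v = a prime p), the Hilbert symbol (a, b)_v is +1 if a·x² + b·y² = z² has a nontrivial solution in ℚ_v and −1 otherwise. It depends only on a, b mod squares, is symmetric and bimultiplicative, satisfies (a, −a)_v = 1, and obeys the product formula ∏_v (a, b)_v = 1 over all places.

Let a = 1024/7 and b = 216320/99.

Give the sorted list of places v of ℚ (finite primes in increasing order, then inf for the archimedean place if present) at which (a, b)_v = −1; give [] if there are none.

[2, 5, 7, 11]

(a, b) ≡ (7, 55) mod (ℚ^×)²; places V = {2, 3, 5, 7, 11, 13, ∞}.
(a,b)_∞: sgn(7)=+, sgn(55)=+, so +1.
(a,b)_11: α=0, u≡8; β=-1, v≡3 (mod 11); (8|11)=-1, (3|11)=+1; sign (−1)^0·-1^-1·+1^0 = -1.
(a,b)_13: α=0, u≡7; β=2, v≡4 (mod 13); (7|13)=-1, (4|13)=+1; sign (−1)^0·-1^2·+1^0 = +1.
(a,b)_7: α=-1, u≡2; β=0, v≡6 (mod 7); (2|7)=+1, (6|7)=-1; sign (−1)^0·+1^0·-1^-1 = -1.
(a,b)_3: α=0, u≡1; β=-2, v≡1 (mod 3); (1|3)=+1, (1|3)=+1; sign (−1)^0·+1^-2·+1^0 = +1.
(a,b)_2: α=10, β=8; u≡7, v≡7 (mod 8); ε(u)ε(v)=1·1, αω(v)=10·0, βω(u)=8·0; sum ≡ 1  ⇒  -1.
(a,b)_5: α=0, u≡2; β=1, v≡1 (mod 5); (2|5)=-1, (1|5)=+1; sign (−1)^0·-1^1·+1^0 = -1.
(7, 55 / ℚ) ramifies at {2, 5, 7, 11}: a division algebra.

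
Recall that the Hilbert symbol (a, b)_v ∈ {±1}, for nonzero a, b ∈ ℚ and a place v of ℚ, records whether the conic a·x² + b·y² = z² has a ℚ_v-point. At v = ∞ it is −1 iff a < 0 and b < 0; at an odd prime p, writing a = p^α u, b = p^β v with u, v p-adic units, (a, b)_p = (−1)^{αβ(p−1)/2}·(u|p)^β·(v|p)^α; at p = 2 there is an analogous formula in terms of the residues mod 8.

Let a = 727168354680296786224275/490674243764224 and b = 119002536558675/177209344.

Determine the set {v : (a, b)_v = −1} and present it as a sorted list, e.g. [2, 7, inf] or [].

Mod squares: a ≡ 779, b ≡ 3. Check v ∈ {∞, 2, 3, 5, 7, 11, 13, 19, 41}.
v=∞: 779 > 0 and 3 > 0  ⇒  (a,b)_∞ = +1.
v=2: v_2(a)=-34, v_2(b)=-20; units ≡ 3, 3 (mod 8); ε·ε+αω+βω = 1·1+-34·1+-20·1 ≡ 1  ⇒  (a,b)_2 = -1.
v=7: a=7^8·(≡1), b=7^4·(≡6) mod 7; (1|7)=+1, (6|7)=-1; (−1)^{8·4·3}·(+1)^4·(-1)^8 = +1.
v=41: a=41^3·(≡15), b=41^2·(≡29) mod 41; (15|41)=-1, (29|41)=-1; (−1)^{3·2·20}·(-1)^2·(-1)^3 = -1.
v=19: a=19^3·(≡15), b=19^2·(≡14) mod 19; (15|19)=-1, (14|19)=-1; (−1)^{3·2·9}·(-1)^2·(-1)^3 = -1.
v=13: a=13^-4·(≡10), b=13^-2·(≡9) mod 13; (10|13)=+1, (9|13)=+1; (−1)^{-4·-2·6}·(+1)^-2·(+1)^-4 = +1.
v=5: a=5^2·(≡4), b=5^2·(≡3) mod 5; (4|5)=+1, (3|5)=-1; (−1)^{2·2·2}·(+1)^2·(-1)^2 = +1.
v=11: a=11^4·(≡4), b=11^2·(≡1) mod 11; (4|11)=+1, (1|11)=+1; (−1)^{4·2·5}·(+1)^2·(+1)^4 = +1.
v=3: a=3^6·(≡2), b=3^3·(≡1) mod 3; (2|3)=-1, (1|3)=+1; (−1)^{6·3·1}·(-1)^3·(+1)^6 = -1.
Ram(779, 3) = {2, 3, 19, 41}; no ℚ_2-point on the conic.

[2, 3, 19, 41]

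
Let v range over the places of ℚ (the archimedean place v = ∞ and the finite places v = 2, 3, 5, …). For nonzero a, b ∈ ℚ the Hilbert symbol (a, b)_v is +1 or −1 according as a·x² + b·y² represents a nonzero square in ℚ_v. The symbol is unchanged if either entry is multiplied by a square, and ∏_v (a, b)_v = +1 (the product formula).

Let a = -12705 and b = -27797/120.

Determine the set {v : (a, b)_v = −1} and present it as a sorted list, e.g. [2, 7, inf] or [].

(a, b) ≡ (-105, -2310) mod (ℚ^×)²; places V = {2, 3, 5, 7, 11, 19, ∞}.
(a,b)_5: α=1, u≡4; β=-1, v≡2 (mod 5); (4|5)=+1, (2|5)=-1; sign (−1)^0·+1^-1·-1^1 = -1.
(a,b)_7: α=1, u≡5; β=1, v≡5 (mod 7); (5|7)=-1, (5|7)=-1; sign (−1)^1·-1^1·-1^1 = -1.
(a,b)_∞: sgn(-105)=−, sgn(-2310)=−, so -1.
(a,b)_3: α=1, u≡1; β=-1, v≡1 (mod 3); (1|3)=+1, (1|3)=+1; sign (−1)^1·+1^-1·+1^1 = -1.
(a,b)_2: α=0, β=-3; u≡7, v≡5 (mod 8); ε(u)ε(v)=1·0, αω(v)=0·1, βω(u)=-3·0; sum ≡ 0  ⇒  +1.
(a,b)_19: α=0, u≡6; β=2, v≡3 (mod 19); (6|19)=+1, (3|19)=-1; sign (−1)^0·+1^2·-1^0 = +1.
(a,b)_11: α=2, u≡5; β=1, v≡8 (mod 11); (5|11)=+1, (8|11)=-1; sign (−1)^0·+1^1·-1^2 = +1.
(-105, -2310 / ℚ) ramifies at {3, 5, 7, ∞}: a division algebra.

[3, 5, 7, inf]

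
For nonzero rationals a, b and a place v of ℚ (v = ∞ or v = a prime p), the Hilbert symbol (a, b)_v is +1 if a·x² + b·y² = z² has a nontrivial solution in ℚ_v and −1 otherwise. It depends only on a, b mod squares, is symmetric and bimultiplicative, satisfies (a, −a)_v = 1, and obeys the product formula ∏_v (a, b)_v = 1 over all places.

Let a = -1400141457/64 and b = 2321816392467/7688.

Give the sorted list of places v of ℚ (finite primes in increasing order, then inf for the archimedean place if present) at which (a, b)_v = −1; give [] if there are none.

Mod squares: a ≡ -15873, b ≡ 38454. Check v ∈ {∞, 2, 3, 11, 13, 17, 29, 31, 37}.
v=13: a=13^1·(≡9), b=13^1·(≡6) mod 13; (9|13)=+1, (6|13)=-1; (−1)^{1·1·6}·(+1)^1·(-1)^1 = -1.
v=29: a=29^0·(≡15), b=29^1·(≡14) mod 29; (15|29)=-1, (14|29)=-1; (−1)^{0·1·14}·(-1)^1·(-1)^0 = -1.
v=17: a=17^0·(≡5), b=17^1·(≡4) mod 17; (5|17)=-1, (4|17)=+1; (−1)^{0·1·8}·(-1)^1·(+1)^0 = -1.
v=∞: -15873 < 0 and 38454 > 0  ⇒  (a,b)_∞ = +1.
v=31: a=31^0·(≡24), b=31^-2·(≡7) mod 31; (24|31)=-1, (7|31)=+1; (−1)^{0·-2·15}·(-1)^-2·(+1)^0 = +1.
v=3: a=3^7·(≡1), b=3^7·(≡2) mod 3; (1|3)=+1, (2|3)=-1; (−1)^{7·7·1}·(+1)^7·(-1)^7 = +1.
v=37: a=37^1·(≡17), b=37^2·(≡34) mod 37; (17|37)=-1, (34|37)=+1; (−1)^{1·2·18}·(-1)^2·(+1)^1 = +1.
v=2: v_2(a)=-6, v_2(b)=-3; units ≡ 7, 3 (mod 8); ε·ε+αω+βω = 1·1+-6·1+-3·0 ≡ 1  ⇒  (a,b)_2 = -1.
v=11: a=11^3·(≡3), b=11^2·(≡4) mod 11; (3|11)=+1, (4|11)=+1; (−1)^{3·2·5}·(+1)^2·(+1)^3 = +1.
(-15873, 38454 / ℚ) ramifies at {2, 13, 17, 29}: a division algebra.

[2, 13, 17, 29]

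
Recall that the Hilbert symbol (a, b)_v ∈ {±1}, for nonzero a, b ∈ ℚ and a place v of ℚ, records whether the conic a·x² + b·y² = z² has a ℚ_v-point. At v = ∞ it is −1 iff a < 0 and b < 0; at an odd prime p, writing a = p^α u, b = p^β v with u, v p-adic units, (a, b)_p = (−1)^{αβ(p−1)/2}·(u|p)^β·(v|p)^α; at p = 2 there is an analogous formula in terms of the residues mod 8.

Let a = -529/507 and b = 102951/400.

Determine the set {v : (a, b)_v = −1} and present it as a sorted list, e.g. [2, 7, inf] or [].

(a, b) ≡ (-3, 1271) mod (ℚ^×)²; places V = {2, 3, 5, 13, 23, 31, 41, ∞}.
(a,b)_23: α=2, u≡22; β=0, v≡8 (mod 23); (22|23)=-1, (8|23)=+1; sign (−1)^0·-1^0·+1^2 = +1.
(a,b)_5: α=0, u≡3; β=-2, v≡1 (mod 5); (3|5)=-1, (1|5)=+1; sign (−1)^0·-1^-2·+1^0 = +1.
(a,b)_∞: sgn(-3)=−, sgn(1271)=+, so +1.
(a,b)_31: α=0, u≡28; β=1, v≡9 (mod 31); (28|31)=+1, (9|31)=+1; sign (−1)^0·+1^1·+1^0 = +1.
(a,b)_3: α=-1, u≡2; β=4, v≡2 (mod 3); (2|3)=-1, (2|3)=-1; sign (−1)^0·-1^4·-1^-1 = -1.
(a,b)_13: α=-2, u≡10; β=0, v≡3 (mod 13); (10|13)=+1, (3|13)=+1; sign (−1)^0·+1^0·+1^-2 = +1.
(a,b)_41: α=0, u≡3; β=1, v≡40 (mod 41); (3|41)=-1, (40|41)=+1; sign (−1)^0·-1^1·+1^0 = -1.
(a,b)_2: α=0, β=-4; u≡5, v≡7 (mod 8); ε(u)ε(v)=0·1, αω(v)=0·0, βω(u)=-4·1; sum ≡ 0  ⇒  +1.
Ram(-3, 1271) = {3, 41}; no ℚ_3-point on the conic.

[3, 41]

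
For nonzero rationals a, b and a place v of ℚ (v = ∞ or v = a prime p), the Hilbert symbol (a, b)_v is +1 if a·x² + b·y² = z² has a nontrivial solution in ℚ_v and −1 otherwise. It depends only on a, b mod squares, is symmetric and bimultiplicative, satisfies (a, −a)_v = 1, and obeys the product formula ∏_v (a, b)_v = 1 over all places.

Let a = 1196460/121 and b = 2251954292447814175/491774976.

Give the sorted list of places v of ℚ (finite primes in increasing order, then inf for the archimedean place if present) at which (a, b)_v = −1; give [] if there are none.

Mod squares: a ≡ 115, b ≡ 247. Check v ∈ {∞, 2, 3, 5, 7, 11, 13, 17, 19, 23}.
v=7: a=7^0·(≡3), b=7^-2·(≡2) mod 7; (3|7)=-1, (2|7)=+1; (−1)^{0·-2·3}·(-1)^-2·(+1)^0 = +1.
v=23: a=23^1·(≡22), b=23^2·(≡22) mod 23; (22|23)=-1, (22|23)=-1; (−1)^{1·2·11}·(-1)^2·(-1)^1 = -1.
v=11: a=11^-2·(≡1), b=11^-2·(≡5) mod 11; (1|11)=+1, (5|11)=+1; (−1)^{-2·-2·5}·(+1)^-2·(+1)^-2 = +1.
v=2: v_2(a)=2, v_2(b)=-10; units ≡ 3, 7 (mod 8); ε·ε+αω+βω = 1·1+2·0+-10·1 ≡ 1  ⇒  (a,b)_2 = -1.
v=13: a=13^0·(≡11), b=13^5·(≡6) mod 13; (11|13)=-1, (6|13)=-1; (−1)^{0·5·6}·(-1)^5·(-1)^0 = -1.
v=3: a=3^2·(≡1), b=3^-4·(≡1) mod 3; (1|3)=+1, (1|3)=+1; (−1)^{2·-4·1}·(+1)^-4·(+1)^2 = +1.
v=∞: 115 > 0 and 247 > 0  ⇒  (a,b)_∞ = +1.
v=17: a=17^2·(≡13), b=17^6·(≡15) mod 17; (13|17)=+1, (15|17)=+1; (−1)^{2·6·8}·(+1)^6·(+1)^2 = +1.
v=5: a=5^1·(≡2), b=5^2·(≡2) mod 5; (2|5)=-1, (2|5)=-1; (−1)^{1·2·2}·(-1)^2·(-1)^1 = -1.
v=19: a=19^0·(≡7), b=19^1·(≡13) mod 19; (7|19)=+1, (13|19)=-1; (−1)^{0·1·9}·(+1)^1·(-1)^0 = +1.
Ram(115, 247) = {2, 5, 13, 23}; no ℚ_2-point on the conic.

[2, 5, 13, 23]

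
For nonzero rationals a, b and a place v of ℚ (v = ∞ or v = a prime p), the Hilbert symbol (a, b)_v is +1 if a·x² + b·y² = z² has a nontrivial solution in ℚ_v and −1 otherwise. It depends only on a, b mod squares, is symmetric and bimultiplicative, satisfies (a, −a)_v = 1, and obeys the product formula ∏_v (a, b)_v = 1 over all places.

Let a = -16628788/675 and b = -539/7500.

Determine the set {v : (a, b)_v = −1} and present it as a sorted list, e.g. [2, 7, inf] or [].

Mod squares: a ≡ -103071, b ≡ -33. Check v ∈ {∞, 2, 3, 5, 7, 11, 17, 43, 47}.
v=2: v_2(a)=2, v_2(b)=-2; units ≡ 1, 7 (mod 8); ε·ε+αω+βω = 0·1+2·0+-2·0 ≡ 0  ⇒  (a,b)_2 = +1.
v=17: a=17^1·(≡7), b=17^0·(≡13) mod 17; (7|17)=-1, (13|17)=+1; (−1)^{1·0·8}·(-1)^0·(+1)^1 = +1.
v=43: a=43^1·(≡41), b=43^0·(≡25) mod 43; (41|43)=+1, (25|43)=+1; (−1)^{1·0·21}·(+1)^0·(+1)^1 = +1.
v=5: a=5^-2·(≡1), b=5^-4·(≡3) mod 5; (1|5)=+1, (3|5)=-1; (−1)^{-2·-4·2}·(+1)^-4·(-1)^-2 = +1.
v=7: a=7^0·(≡2), b=7^2·(≡1) mod 7; (2|7)=+1, (1|7)=+1; (−1)^{0·2·3}·(+1)^2·(+1)^0 = +1.
v=47: a=47^1·(≡9), b=47^0·(≡34) mod 47; (9|47)=+1, (34|47)=+1; (−1)^{1·0·23}·(+1)^0·(+1)^1 = +1.
v=3: a=3^-3·(≡2), b=3^-1·(≡1) mod 3; (2|3)=-1, (1|3)=+1; (−1)^{-3·-1·1}·(-1)^-1·(+1)^-3 = +1.
v=11: a=11^2·(≡7), b=11^1·(≡8) mod 11; (7|11)=-1, (8|11)=-1; (−1)^{2·1·5}·(-1)^1·(-1)^2 = -1.
v=∞: -103071 < 0 and -33 < 0  ⇒  (a,b)_∞ = -1.
|Ram(-103071, -33)| = 2, even; anisotropic at {11, ∞}.

[11, inf]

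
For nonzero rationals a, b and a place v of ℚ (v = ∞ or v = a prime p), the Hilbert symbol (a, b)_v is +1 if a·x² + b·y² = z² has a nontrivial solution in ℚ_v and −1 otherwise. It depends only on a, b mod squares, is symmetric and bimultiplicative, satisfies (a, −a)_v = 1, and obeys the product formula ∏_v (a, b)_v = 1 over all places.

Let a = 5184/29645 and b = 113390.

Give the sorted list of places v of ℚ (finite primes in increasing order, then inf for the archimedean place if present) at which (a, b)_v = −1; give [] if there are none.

(a, b) ≡ (5, 113390) mod (ℚ^×)²; places V = {2, 3, 5, 7, 11, 17, 23, 29, ∞}.
(a,b)_∞: sgn(5)=+, sgn(113390)=+, so +1.
(a,b)_23: α=0, u≡7; β=1, v≡8 (mod 23); (7|23)=-1, (8|23)=+1; sign (−1)^0·-1^1·+1^0 = -1.
(a,b)_7: α=-2, u≡6; β=0, v≡4 (mod 7); (6|7)=-1, (4|7)=+1; sign (−1)^0·-1^0·+1^-2 = +1.
(a,b)_3: α=4, u≡2; β=0, v≡2 (mod 3); (2|3)=-1, (2|3)=-1; sign (−1)^0·-1^0·-1^4 = +1.
(a,b)_5: α=-1, u≡1; β=1, v≡3 (mod 5); (1|5)=+1, (3|5)=-1; sign (−1)^0·+1^1·-1^-1 = -1.
(a,b)_11: α=-2, u≡1; β=0, v≡2 (mod 11); (1|11)=+1, (2|11)=-1; sign (−1)^0·+1^0·-1^-2 = +1.
(a,b)_2: α=6, β=1; u≡5, v≡7 (mod 8); ε(u)ε(v)=0·1, αω(v)=6·0, βω(u)=1·1; sum ≡ 1  ⇒  -1.
(a,b)_17: α=0, u≡6; β=1, v≡6 (mod 17); (6|17)=-1, (6|17)=-1; sign (−1)^0·-1^1·-1^0 = -1.
(a,b)_29: α=0, u≡28; β=1, v≡24 (mod 29); (28|29)=+1, (24|29)=+1; sign (−1)^0·+1^1·+1^0 = +1.
|Ram(5, 113390)| = 4, even; anisotropic at {2, 5, 17, 23}.

[2, 5, 17, 23]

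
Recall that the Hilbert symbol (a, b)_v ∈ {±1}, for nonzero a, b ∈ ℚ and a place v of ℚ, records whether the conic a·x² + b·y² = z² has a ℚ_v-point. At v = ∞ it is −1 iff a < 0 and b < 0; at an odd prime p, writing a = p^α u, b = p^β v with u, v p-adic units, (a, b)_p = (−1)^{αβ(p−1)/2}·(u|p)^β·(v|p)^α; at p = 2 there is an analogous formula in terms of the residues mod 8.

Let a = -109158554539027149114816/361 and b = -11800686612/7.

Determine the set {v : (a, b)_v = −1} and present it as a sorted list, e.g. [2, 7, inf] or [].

(a, b) ≡ (-319, -145299) mod (ℚ^×)²; places V = {2, 3, 7, 11, 13, 17, 19, 29, 37, ∞}.
(a,b)_∞: sgn(-319)=−, sgn(-145299)=−, so -1.
(a,b)_29: α=7, u≡3; β=2, v≡9 (mod 29); (3|29)=-1, (9|29)=+1; sign (−1)^0·-1^2·+1^7 = +1.
(a,b)_3: α=2, u≡2; β=1, v≡2 (mod 3); (2|3)=-1, (2|3)=-1; sign (−1)^0·-1^1·-1^2 = -1.
(a,b)_17: α=2, u≡9; β=1, v≡13 (mod 17); (9|17)=+1, (13|17)=+1; sign (−1)^0·+1^1·+1^2 = +1.
(a,b)_19: α=-2, u≡4; β=0, v≡8 (mod 19); (4|19)=+1, (8|19)=-1; sign (−1)^0·+1^0·-1^-2 = +1.
(a,b)_7: α=0, u≡6; β=-1, v≡6 (mod 7); (6|7)=-1, (6|7)=-1; sign (−1)^0·-1^-1·-1^0 = -1.
(a,b)_13: α=4, u≡8; β=2, v≡2 (mod 13); (8|13)=-1, (2|13)=-1; sign (−1)^0·-1^2·-1^4 = +1.
(a,b)_37: α=0, u≡15; β=1, v≡17 (mod 37); (15|37)=-1, (17|37)=-1; sign (−1)^0·-1^1·-1^0 = -1.
(a,b)_2: α=6, β=2; u≡1, v≡5 (mod 8); ε(u)ε(v)=0·0, αω(v)=6·1, βω(u)=2·0; sum ≡ 0  ⇒  +1.
(a,b)_11: α=3, u≡4; β=1, v≡10 (mod 11); (4|11)=+1, (10|11)=-1; sign (−1)^1·+1^1·-1^3 = +1.
Ram(-319, -145299) = {3, 7, 37, ∞}; no ℚ_3-point on the conic.

[3, 7, 37, inf]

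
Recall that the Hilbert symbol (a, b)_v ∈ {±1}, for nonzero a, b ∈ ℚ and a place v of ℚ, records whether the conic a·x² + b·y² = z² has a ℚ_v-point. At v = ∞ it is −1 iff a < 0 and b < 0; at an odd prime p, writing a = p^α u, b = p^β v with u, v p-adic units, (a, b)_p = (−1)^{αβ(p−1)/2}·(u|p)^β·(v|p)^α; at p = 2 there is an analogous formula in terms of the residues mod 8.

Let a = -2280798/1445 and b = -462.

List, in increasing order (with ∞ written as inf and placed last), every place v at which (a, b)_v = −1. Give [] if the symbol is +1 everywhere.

[2, 3, 5, 11, 13, inf]

(a, b) ≡ (-390, -462) mod (ℚ^×)²; places V = {2, 3, 5, 7, 11, 13, 17, 19, ∞}.
(a,b)_7: α=0, u≡4; β=1, v≡4 (mod 7); (4|7)=+1, (4|7)=+1; sign (−1)^0·+1^1·+1^0 = +1.
(a,b)_∞: sgn(-390)=−, sgn(-462)=−, so -1.
(a,b)_19: α=2, u≡9; β=0, v≡13 (mod 19); (9|19)=+1, (13|19)=-1; sign (−1)^0·+1^0·-1^2 = +1.
(a,b)_3: α=5, u≡2; β=1, v≡2 (mod 3); (2|3)=-1, (2|3)=-1; sign (−1)^1·-1^1·-1^5 = -1.
(a,b)_5: α=-1, u≡3; β=0, v≡3 (mod 5); (3|5)=-1, (3|5)=-1; sign (−1)^0·-1^0·-1^-1 = -1.
(a,b)_2: α=1, β=1; u≡5, v≡1 (mod 8); ε(u)ε(v)=0·0, αω(v)=1·0, βω(u)=1·1; sum ≡ 1  ⇒  -1.
(a,b)_11: α=0, u≡2; β=1, v≡2 (mod 11); (2|11)=-1, (2|11)=-1; sign (−1)^0·-1^1·-1^0 = -1.
(a,b)_17: α=-2, u≡15; β=0, v≡14 (mod 17); (15|17)=+1, (14|17)=-1; sign (−1)^0·+1^0·-1^-2 = +1.
(a,b)_13: α=1, u≡1; β=0, v≡6 (mod 13); (1|13)=+1, (6|13)=-1; sign (−1)^0·+1^0·-1^1 = -1.
Ram(-390, -462) = {2, 3, 5, 11, 13, ∞}; no ℚ_2-point on the conic.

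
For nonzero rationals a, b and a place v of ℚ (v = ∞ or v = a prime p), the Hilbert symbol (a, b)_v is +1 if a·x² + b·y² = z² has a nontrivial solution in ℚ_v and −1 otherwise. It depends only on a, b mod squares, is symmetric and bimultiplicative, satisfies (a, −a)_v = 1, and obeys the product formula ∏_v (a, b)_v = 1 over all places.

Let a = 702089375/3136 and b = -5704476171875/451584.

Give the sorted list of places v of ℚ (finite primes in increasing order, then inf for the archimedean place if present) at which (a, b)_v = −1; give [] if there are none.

Mod squares: a ≡ 23, b ≡ -299. Check v ∈ {∞, 2, 3, 5, 7, 13, 17, 23}.
v=5: a=5^4·(≡3), b=5^8·(≡4) mod 5; (3|5)=-1, (4|5)=+1; (−1)^{4·8·2}·(-1)^8·(+1)^4 = +1.
v=∞: 23 > 0 and -299 < 0  ⇒  (a,b)_∞ = +1.
v=13: a=13^2·(≡10), b=13^3·(≡3) mod 13; (10|13)=+1, (3|13)=+1; (−1)^{2·3·6}·(+1)^3·(+1)^2 = +1.
v=23: a=23^1·(≡6), b=23^1·(≡17) mod 23; (6|23)=+1, (17|23)=-1; (−1)^{1·1·11}·(+1)^1·(-1)^1 = +1.
v=3: a=3^0·(≡2), b=3^-2·(≡1) mod 3; (2|3)=-1, (1|3)=+1; (−1)^{0·-2·1}·(-1)^-2·(+1)^0 = +1.
v=2: v_2(a)=-6, v_2(b)=-10; units ≡ 7, 5 (mod 8); ε·ε+αω+βω = 1·0+-6·1+-10·0 ≡ 0  ⇒  (a,b)_2 = +1.
v=7: a=7^-2·(≡1), b=7^-2·(≡4) mod 7; (1|7)=+1, (4|7)=+1; (−1)^{-2·-2·3}·(+1)^-2·(+1)^-2 = +1.
v=17: a=17^2·(≡3), b=17^2·(≡11) mod 17; (3|17)=-1, (11|17)=-1; (−1)^{2·2·8}·(-1)^2·(-1)^2 = +1.
Every local symbol is +1, so the conic 23·x² + -299·y² = z² has ℚ_v-points for all v and hence a ℚ-point; (a, b / ℚ) ≅ M_2(ℚ).

[]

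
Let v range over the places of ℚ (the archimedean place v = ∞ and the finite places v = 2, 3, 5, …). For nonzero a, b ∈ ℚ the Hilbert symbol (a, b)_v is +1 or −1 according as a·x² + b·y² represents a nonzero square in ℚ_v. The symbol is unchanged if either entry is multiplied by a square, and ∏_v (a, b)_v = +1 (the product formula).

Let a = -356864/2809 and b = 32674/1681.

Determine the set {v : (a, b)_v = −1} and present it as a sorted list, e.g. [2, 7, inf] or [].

Mod squares: a ≡ -1394, b ≡ 34. Check v ∈ {∞, 2, 17, 31, 41, 53}.
v=53: a=53^-2·(≡38), b=53^0·(≡23) mod 53; (38|53)=+1, (23|53)=-1; (−1)^{-2·0·26}·(+1)^0·(-1)^-2 = +1.
v=31: a=31^0·(≡20), b=31^2·(≡27) mod 31; (20|31)=+1, (27|31)=-1; (−1)^{0·2·15}·(+1)^2·(-1)^0 = +1.
v=17: a=17^1·(≡5), b=17^1·(≡8) mod 17; (5|17)=-1, (8|17)=+1; (−1)^{1·1·8}·(-1)^1·(+1)^1 = -1.
v=2: v_2(a)=9, v_2(b)=1; units ≡ 7, 1 (mod 8); ε·ε+αω+βω = 1·0+9·0+1·0 ≡ 0  ⇒  (a,b)_2 = +1.
v=∞: -1394 < 0 and 34 > 0  ⇒  (a,b)_∞ = +1.
v=41: a=41^1·(≡17), b=41^-2·(≡38) mod 41; (17|41)=-1, (38|41)=-1; (−1)^{1·-2·20}·(-1)^-2·(-1)^1 = -1.
|Ram(-1394, 34)| = 2, even; anisotropic at {17, 41}.

[17, 41]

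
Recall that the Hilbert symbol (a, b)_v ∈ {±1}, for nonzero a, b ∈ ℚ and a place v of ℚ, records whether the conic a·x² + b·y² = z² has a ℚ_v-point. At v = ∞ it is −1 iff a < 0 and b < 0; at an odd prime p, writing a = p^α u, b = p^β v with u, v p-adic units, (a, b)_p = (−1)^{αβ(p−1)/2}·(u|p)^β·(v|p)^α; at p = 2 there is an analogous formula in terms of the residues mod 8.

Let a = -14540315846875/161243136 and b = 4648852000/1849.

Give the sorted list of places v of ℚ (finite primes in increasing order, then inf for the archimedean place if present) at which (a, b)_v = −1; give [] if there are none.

Mod squares: a ≡ -3570, b ≡ 130. Check v ∈ {∞, 2, 3, 5, 7, 13, 17, 23, 37, 43}.
v=17: a=17^1·(≡6), b=17^0·(≡7) mod 17; (6|17)=-1, (7|17)=-1; (−1)^{1·0·8}·(-1)^0·(-1)^1 = -1.
v=37: a=37^2·(≡32), b=37^0·(≡13) mod 37; (32|37)=-1, (13|37)=-1; (−1)^{2·0·18}·(-1)^0·(-1)^2 = +1.
v=2: v_2(a)=-13, v_2(b)=5; units ≡ 7, 1 (mod 8); ε·ε+αω+βω = 1·0+-13·0+5·0 ≡ 0  ⇒  (a,b)_2 = +1.
v=13: a=13^4·(≡6), b=13^3·(≡1) mod 13; (6|13)=-1, (1|13)=+1; (−1)^{4·3·6}·(-1)^3·(+1)^4 = -1.
v=23: a=23^0·(≡13), b=23^2·(≡5) mod 23; (13|23)=+1, (5|23)=-1; (−1)^{0·2·11}·(+1)^2·(-1)^0 = +1.
v=43: a=43^0·(≡3), b=43^-2·(≡9) mod 43; (3|43)=-1, (9|43)=+1; (−1)^{0·-2·21}·(-1)^-2·(+1)^0 = +1.
v=5: a=5^5·(≡4), b=5^3·(≡4) mod 5; (4|5)=+1, (4|5)=+1; (−1)^{5·3·2}·(+1)^3·(+1)^5 = +1.
v=3: a=3^-9·(≡1), b=3^0·(≡1) mod 3; (1|3)=+1, (1|3)=+1; (−1)^{-9·0·1}·(+1)^0·(+1)^-9 = +1.
v=∞: -3570 < 0 and 130 > 0  ⇒  (a,b)_∞ = +1.
v=7: a=7^1·(≡4), b=7^0·(≡2) mod 7; (4|7)=+1, (2|7)=+1; (−1)^{1·0·3}·(+1)^0·(+1)^1 = +1.
Ram(-3570, 130) = {13, 17}; no ℚ_13-point on the conic.

[13, 17]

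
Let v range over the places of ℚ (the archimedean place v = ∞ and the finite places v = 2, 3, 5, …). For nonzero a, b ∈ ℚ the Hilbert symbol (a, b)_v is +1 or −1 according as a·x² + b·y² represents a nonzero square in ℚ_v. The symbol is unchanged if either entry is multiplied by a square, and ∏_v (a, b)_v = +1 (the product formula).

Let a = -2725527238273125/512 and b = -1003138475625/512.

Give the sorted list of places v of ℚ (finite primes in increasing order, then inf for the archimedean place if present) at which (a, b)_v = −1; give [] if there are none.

Mod squares: a ≡ -14586, b ≡ -1938. Check v ∈ {∞, 2, 3, 5, 11, 13, 17, 19}.
v=11: a=11^3·(≡1), b=11^2·(≡9) mod 11; (1|11)=+1, (9|11)=+1; (−1)^{3·2·5}·(+1)^2·(+1)^3 = +1.
v=17: a=17^1·(≡1), b=17^1·(≡11) mod 17; (1|17)=+1, (11|17)=-1; (−1)^{1·1·8}·(+1)^1·(-1)^1 = -1.
v=2: v_2(a)=-9, v_2(b)=-9; units ≡ 3, 7 (mod 8); ε·ε+αω+βω = 1·1+-9·0+-9·1 ≡ 0  ⇒  (a,b)_2 = +1.
v=3: a=3^5·(≡1), b=3^5·(≡2) mod 3; (1|3)=+1, (2|3)=-1; (−1)^{5·5·1}·(+1)^5·(-1)^5 = +1.
v=19: a=19^2·(≡17), b=19^1·(≡15) mod 19; (17|19)=+1, (15|19)=-1; (−1)^{2·1·9}·(+1)^1·(-1)^2 = +1.
v=13: a=13^3·(≡4), b=13^2·(≡4) mod 13; (4|13)=+1, (4|13)=+1; (−1)^{3·2·6}·(+1)^2·(+1)^3 = +1.
v=5: a=5^4·(≡4), b=5^4·(≡2) mod 5; (4|5)=+1, (2|5)=-1; (−1)^{4·4·2}·(+1)^4·(-1)^4 = +1.
v=∞: -14586 < 0 and -1938 < 0  ⇒  (a,b)_∞ = -1.
Ram(-14586, -1938) = {17, ∞}; no ℚ_17-point on the conic.

[17, inf]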